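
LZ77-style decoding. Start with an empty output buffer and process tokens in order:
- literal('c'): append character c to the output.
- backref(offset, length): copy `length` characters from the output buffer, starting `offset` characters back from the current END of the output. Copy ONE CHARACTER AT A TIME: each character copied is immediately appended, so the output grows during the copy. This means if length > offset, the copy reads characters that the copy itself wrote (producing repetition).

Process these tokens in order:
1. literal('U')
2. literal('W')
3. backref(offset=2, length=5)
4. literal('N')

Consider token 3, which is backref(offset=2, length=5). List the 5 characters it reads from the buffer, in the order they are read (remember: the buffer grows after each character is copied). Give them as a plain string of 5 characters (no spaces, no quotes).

Token 1: literal('U'). Output: "U"
Token 2: literal('W'). Output: "UW"
Token 3: backref(off=2, len=5). Buffer before: "UW" (len 2)
  byte 1: read out[0]='U', append. Buffer now: "UWU"
  byte 2: read out[1]='W', append. Buffer now: "UWUW"
  byte 3: read out[2]='U', append. Buffer now: "UWUWU"
  byte 4: read out[3]='W', append. Buffer now: "UWUWUW"
  byte 5: read out[4]='U', append. Buffer now: "UWUWUWU"

Answer: UWUWU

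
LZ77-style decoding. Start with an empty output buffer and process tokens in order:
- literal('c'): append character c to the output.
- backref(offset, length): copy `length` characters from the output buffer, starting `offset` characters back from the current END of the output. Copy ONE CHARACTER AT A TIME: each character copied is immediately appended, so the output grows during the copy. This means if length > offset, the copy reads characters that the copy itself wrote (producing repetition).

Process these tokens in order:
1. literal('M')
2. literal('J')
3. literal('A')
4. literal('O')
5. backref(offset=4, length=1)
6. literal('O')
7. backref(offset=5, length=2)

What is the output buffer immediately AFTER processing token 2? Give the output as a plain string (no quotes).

Token 1: literal('M'). Output: "M"
Token 2: literal('J'). Output: "MJ"

Answer: MJ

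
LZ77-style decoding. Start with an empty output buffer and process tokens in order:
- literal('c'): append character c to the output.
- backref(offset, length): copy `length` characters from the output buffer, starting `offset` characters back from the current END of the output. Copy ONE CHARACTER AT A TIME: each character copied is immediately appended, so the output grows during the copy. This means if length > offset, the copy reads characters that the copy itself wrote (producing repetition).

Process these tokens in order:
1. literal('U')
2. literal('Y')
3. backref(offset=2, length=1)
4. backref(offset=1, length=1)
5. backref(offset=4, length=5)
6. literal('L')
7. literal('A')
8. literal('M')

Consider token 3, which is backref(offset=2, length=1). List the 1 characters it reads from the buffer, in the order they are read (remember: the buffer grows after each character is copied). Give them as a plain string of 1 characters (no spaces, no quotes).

Token 1: literal('U'). Output: "U"
Token 2: literal('Y'). Output: "UY"
Token 3: backref(off=2, len=1). Buffer before: "UY" (len 2)
  byte 1: read out[0]='U', append. Buffer now: "UYU"

Answer: U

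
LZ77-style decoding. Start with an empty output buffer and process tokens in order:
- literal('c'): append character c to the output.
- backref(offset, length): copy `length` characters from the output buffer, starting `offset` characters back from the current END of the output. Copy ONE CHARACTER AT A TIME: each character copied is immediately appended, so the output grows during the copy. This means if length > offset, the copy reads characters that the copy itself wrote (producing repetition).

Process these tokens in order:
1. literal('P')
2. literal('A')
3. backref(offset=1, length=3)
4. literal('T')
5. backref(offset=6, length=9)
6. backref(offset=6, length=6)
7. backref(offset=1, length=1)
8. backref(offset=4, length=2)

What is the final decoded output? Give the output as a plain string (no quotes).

Answer: PAAAATPAAAATPAAAATPAAAPA

Derivation:
Token 1: literal('P'). Output: "P"
Token 2: literal('A'). Output: "PA"
Token 3: backref(off=1, len=3) (overlapping!). Copied 'AAA' from pos 1. Output: "PAAAA"
Token 4: literal('T'). Output: "PAAAAT"
Token 5: backref(off=6, len=9) (overlapping!). Copied 'PAAAATPAA' from pos 0. Output: "PAAAATPAAAATPAA"
Token 6: backref(off=6, len=6). Copied 'AATPAA' from pos 9. Output: "PAAAATPAAAATPAAAATPAA"
Token 7: backref(off=1, len=1). Copied 'A' from pos 20. Output: "PAAAATPAAAATPAAAATPAAA"
Token 8: backref(off=4, len=2). Copied 'PA' from pos 18. Output: "PAAAATPAAAATPAAAATPAAAPA"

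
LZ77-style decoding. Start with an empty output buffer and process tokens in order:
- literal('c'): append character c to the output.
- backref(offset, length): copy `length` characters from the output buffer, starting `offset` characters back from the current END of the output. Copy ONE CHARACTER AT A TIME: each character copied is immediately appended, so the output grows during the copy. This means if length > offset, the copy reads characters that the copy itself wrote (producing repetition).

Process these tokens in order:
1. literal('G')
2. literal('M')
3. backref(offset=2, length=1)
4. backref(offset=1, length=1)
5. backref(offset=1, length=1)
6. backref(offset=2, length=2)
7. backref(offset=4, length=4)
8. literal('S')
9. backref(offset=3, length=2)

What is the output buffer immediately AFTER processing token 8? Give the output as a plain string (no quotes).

Token 1: literal('G'). Output: "G"
Token 2: literal('M'). Output: "GM"
Token 3: backref(off=2, len=1). Copied 'G' from pos 0. Output: "GMG"
Token 4: backref(off=1, len=1). Copied 'G' from pos 2. Output: "GMGG"
Token 5: backref(off=1, len=1). Copied 'G' from pos 3. Output: "GMGGG"
Token 6: backref(off=2, len=2). Copied 'GG' from pos 3. Output: "GMGGGGG"
Token 7: backref(off=4, len=4). Copied 'GGGG' from pos 3. Output: "GMGGGGGGGGG"
Token 8: literal('S'). Output: "GMGGGGGGGGGS"

Answer: GMGGGGGGGGGS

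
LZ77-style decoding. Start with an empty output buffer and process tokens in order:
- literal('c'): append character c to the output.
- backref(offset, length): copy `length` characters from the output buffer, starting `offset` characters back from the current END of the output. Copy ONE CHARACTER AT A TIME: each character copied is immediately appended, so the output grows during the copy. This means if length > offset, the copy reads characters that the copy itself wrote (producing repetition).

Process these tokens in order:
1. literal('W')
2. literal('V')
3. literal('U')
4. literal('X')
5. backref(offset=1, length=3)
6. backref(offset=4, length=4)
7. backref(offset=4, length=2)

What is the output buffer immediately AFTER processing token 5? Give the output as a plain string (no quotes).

Token 1: literal('W'). Output: "W"
Token 2: literal('V'). Output: "WV"
Token 3: literal('U'). Output: "WVU"
Token 4: literal('X'). Output: "WVUX"
Token 5: backref(off=1, len=3) (overlapping!). Copied 'XXX' from pos 3. Output: "WVUXXXX"

Answer: WVUXXXX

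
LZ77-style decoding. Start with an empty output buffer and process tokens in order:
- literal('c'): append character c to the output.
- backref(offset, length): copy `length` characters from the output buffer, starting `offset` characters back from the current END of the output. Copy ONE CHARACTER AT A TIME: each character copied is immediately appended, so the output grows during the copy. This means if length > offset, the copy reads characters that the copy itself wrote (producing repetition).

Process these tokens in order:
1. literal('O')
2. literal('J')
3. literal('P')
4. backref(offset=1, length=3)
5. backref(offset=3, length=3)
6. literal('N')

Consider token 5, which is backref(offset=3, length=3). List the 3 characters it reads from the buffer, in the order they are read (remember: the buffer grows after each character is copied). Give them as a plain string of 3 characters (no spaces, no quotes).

Answer: PPP

Derivation:
Token 1: literal('O'). Output: "O"
Token 2: literal('J'). Output: "OJ"
Token 3: literal('P'). Output: "OJP"
Token 4: backref(off=1, len=3) (overlapping!). Copied 'PPP' from pos 2. Output: "OJPPPP"
Token 5: backref(off=3, len=3). Buffer before: "OJPPPP" (len 6)
  byte 1: read out[3]='P', append. Buffer now: "OJPPPPP"
  byte 2: read out[4]='P', append. Buffer now: "OJPPPPPP"
  byte 3: read out[5]='P', append. Buffer now: "OJPPPPPPP"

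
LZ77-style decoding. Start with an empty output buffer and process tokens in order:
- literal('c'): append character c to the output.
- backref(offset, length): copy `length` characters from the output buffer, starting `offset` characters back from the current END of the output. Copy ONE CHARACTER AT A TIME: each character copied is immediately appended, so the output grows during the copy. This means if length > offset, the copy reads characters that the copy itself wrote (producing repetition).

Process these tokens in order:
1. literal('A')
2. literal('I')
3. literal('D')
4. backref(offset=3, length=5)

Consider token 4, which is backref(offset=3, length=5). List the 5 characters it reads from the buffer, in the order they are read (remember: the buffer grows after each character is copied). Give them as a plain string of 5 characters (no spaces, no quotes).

Answer: AIDAI

Derivation:
Token 1: literal('A'). Output: "A"
Token 2: literal('I'). Output: "AI"
Token 3: literal('D'). Output: "AID"
Token 4: backref(off=3, len=5). Buffer before: "AID" (len 3)
  byte 1: read out[0]='A', append. Buffer now: "AIDA"
  byte 2: read out[1]='I', append. Buffer now: "AIDAI"
  byte 3: read out[2]='D', append. Buffer now: "AIDAID"
  byte 4: read out[3]='A', append. Buffer now: "AIDAIDA"
  byte 5: read out[4]='I', append. Buffer now: "AIDAIDAI"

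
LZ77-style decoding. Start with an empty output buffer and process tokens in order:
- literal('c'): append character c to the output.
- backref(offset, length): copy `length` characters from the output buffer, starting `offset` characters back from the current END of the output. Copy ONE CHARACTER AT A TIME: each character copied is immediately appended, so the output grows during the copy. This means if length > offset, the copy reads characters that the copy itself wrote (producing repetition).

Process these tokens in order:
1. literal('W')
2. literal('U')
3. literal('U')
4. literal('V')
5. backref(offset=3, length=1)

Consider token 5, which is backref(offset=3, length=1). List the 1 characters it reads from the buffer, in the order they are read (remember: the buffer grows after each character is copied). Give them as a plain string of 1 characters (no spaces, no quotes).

Answer: U

Derivation:
Token 1: literal('W'). Output: "W"
Token 2: literal('U'). Output: "WU"
Token 3: literal('U'). Output: "WUU"
Token 4: literal('V'). Output: "WUUV"
Token 5: backref(off=3, len=1). Buffer before: "WUUV" (len 4)
  byte 1: read out[1]='U', append. Buffer now: "WUUVU"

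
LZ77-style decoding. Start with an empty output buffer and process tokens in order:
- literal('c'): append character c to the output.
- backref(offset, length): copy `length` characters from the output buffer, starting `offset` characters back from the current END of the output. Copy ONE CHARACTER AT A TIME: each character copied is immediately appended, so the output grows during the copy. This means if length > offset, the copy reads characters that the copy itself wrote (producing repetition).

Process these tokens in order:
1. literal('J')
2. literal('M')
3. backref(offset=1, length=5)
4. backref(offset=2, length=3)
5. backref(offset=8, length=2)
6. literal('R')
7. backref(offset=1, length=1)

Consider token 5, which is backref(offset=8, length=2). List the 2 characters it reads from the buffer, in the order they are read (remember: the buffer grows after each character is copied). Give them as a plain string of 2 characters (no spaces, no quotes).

Token 1: literal('J'). Output: "J"
Token 2: literal('M'). Output: "JM"
Token 3: backref(off=1, len=5) (overlapping!). Copied 'MMMMM' from pos 1. Output: "JMMMMMM"
Token 4: backref(off=2, len=3) (overlapping!). Copied 'MMM' from pos 5. Output: "JMMMMMMMMM"
Token 5: backref(off=8, len=2). Buffer before: "JMMMMMMMMM" (len 10)
  byte 1: read out[2]='M', append. Buffer now: "JMMMMMMMMMM"
  byte 2: read out[3]='M', append. Buffer now: "JMMMMMMMMMMM"

Answer: MM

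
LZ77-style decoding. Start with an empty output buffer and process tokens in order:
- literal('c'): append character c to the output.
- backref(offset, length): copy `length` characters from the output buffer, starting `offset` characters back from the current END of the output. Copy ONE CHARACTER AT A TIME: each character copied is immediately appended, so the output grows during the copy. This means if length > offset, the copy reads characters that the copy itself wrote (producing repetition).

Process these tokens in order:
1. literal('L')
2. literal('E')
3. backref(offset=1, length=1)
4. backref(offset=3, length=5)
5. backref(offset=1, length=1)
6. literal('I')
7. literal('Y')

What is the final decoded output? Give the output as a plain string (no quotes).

Token 1: literal('L'). Output: "L"
Token 2: literal('E'). Output: "LE"
Token 3: backref(off=1, len=1). Copied 'E' from pos 1. Output: "LEE"
Token 4: backref(off=3, len=5) (overlapping!). Copied 'LEELE' from pos 0. Output: "LEELEELE"
Token 5: backref(off=1, len=1). Copied 'E' from pos 7. Output: "LEELEELEE"
Token 6: literal('I'). Output: "LEELEELEEI"
Token 7: literal('Y'). Output: "LEELEELEEIY"

Answer: LEELEELEEIY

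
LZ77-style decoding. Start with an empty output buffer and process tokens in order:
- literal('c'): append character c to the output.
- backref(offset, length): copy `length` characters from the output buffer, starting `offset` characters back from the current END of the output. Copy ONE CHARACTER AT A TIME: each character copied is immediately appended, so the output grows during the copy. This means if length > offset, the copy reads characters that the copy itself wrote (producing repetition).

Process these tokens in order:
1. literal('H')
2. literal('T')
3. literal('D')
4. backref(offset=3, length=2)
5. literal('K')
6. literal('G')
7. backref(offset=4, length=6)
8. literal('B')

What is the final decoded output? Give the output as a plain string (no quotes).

Answer: HTDHTKGHTKGHTB

Derivation:
Token 1: literal('H'). Output: "H"
Token 2: literal('T'). Output: "HT"
Token 3: literal('D'). Output: "HTD"
Token 4: backref(off=3, len=2). Copied 'HT' from pos 0. Output: "HTDHT"
Token 5: literal('K'). Output: "HTDHTK"
Token 6: literal('G'). Output: "HTDHTKG"
Token 7: backref(off=4, len=6) (overlapping!). Copied 'HTKGHT' from pos 3. Output: "HTDHTKGHTKGHT"
Token 8: literal('B'). Output: "HTDHTKGHTKGHTB"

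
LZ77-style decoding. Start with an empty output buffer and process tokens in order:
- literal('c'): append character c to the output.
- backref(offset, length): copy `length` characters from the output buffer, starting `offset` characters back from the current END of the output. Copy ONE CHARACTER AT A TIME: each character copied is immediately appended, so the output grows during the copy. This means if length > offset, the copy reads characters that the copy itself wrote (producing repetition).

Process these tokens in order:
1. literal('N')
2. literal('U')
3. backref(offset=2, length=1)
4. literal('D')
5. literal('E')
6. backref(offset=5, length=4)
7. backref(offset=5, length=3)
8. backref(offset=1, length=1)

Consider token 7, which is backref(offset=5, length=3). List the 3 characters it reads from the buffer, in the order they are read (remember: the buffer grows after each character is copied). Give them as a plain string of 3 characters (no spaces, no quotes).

Token 1: literal('N'). Output: "N"
Token 2: literal('U'). Output: "NU"
Token 3: backref(off=2, len=1). Copied 'N' from pos 0. Output: "NUN"
Token 4: literal('D'). Output: "NUND"
Token 5: literal('E'). Output: "NUNDE"
Token 6: backref(off=5, len=4). Copied 'NUND' from pos 0. Output: "NUNDENUND"
Token 7: backref(off=5, len=3). Buffer before: "NUNDENUND" (len 9)
  byte 1: read out[4]='E', append. Buffer now: "NUNDENUNDE"
  byte 2: read out[5]='N', append. Buffer now: "NUNDENUNDEN"
  byte 3: read out[6]='U', append. Buffer now: "NUNDENUNDENU"

Answer: ENU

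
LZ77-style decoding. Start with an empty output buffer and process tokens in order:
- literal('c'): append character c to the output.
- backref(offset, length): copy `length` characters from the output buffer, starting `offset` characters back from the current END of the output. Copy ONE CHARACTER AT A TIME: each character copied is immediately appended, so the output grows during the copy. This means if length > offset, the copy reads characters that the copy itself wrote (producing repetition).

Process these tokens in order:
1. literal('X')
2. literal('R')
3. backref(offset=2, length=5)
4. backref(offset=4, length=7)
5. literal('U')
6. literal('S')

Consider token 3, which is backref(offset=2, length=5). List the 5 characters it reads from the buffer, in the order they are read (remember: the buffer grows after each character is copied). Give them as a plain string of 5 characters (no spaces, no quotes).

Answer: XRXRX

Derivation:
Token 1: literal('X'). Output: "X"
Token 2: literal('R'). Output: "XR"
Token 3: backref(off=2, len=5). Buffer before: "XR" (len 2)
  byte 1: read out[0]='X', append. Buffer now: "XRX"
  byte 2: read out[1]='R', append. Buffer now: "XRXR"
  byte 3: read out[2]='X', append. Buffer now: "XRXRX"
  byte 4: read out[3]='R', append. Buffer now: "XRXRXR"
  byte 5: read out[4]='X', append. Buffer now: "XRXRXRX"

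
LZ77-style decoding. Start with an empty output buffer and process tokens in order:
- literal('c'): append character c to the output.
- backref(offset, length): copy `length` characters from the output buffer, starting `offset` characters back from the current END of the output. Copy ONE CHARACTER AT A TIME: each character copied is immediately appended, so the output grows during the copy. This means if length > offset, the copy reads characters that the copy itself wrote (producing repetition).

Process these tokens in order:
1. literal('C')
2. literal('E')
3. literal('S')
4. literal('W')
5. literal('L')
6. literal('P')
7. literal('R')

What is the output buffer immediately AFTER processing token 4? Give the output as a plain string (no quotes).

Token 1: literal('C'). Output: "C"
Token 2: literal('E'). Output: "CE"
Token 3: literal('S'). Output: "CES"
Token 4: literal('W'). Output: "CESW"

Answer: CESW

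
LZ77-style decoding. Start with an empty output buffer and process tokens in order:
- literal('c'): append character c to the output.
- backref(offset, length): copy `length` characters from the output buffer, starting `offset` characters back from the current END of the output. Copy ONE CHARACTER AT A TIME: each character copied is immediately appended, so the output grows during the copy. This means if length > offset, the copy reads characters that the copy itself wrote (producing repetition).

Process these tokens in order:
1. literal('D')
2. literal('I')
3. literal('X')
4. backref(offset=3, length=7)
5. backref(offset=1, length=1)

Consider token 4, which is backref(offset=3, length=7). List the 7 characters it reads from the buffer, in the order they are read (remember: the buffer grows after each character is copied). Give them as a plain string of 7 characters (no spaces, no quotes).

Answer: DIXDIXD

Derivation:
Token 1: literal('D'). Output: "D"
Token 2: literal('I'). Output: "DI"
Token 3: literal('X'). Output: "DIX"
Token 4: backref(off=3, len=7). Buffer before: "DIX" (len 3)
  byte 1: read out[0]='D', append. Buffer now: "DIXD"
  byte 2: read out[1]='I', append. Buffer now: "DIXDI"
  byte 3: read out[2]='X', append. Buffer now: "DIXDIX"
  byte 4: read out[3]='D', append. Buffer now: "DIXDIXD"
  byte 5: read out[4]='I', append. Buffer now: "DIXDIXDI"
  byte 6: read out[5]='X', append. Buffer now: "DIXDIXDIX"
  byte 7: read out[6]='D', append. Buffer now: "DIXDIXDIXD"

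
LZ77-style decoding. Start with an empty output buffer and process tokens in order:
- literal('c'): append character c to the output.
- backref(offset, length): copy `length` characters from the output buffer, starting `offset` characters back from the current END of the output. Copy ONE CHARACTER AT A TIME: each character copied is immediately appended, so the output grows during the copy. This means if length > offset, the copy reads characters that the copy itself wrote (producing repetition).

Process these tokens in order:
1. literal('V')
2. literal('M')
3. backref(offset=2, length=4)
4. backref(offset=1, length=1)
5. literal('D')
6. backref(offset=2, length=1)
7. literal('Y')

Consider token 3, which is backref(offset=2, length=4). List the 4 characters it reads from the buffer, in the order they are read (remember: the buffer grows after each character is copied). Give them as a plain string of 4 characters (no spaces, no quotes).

Answer: VMVM

Derivation:
Token 1: literal('V'). Output: "V"
Token 2: literal('M'). Output: "VM"
Token 3: backref(off=2, len=4). Buffer before: "VM" (len 2)
  byte 1: read out[0]='V', append. Buffer now: "VMV"
  byte 2: read out[1]='M', append. Buffer now: "VMVM"
  byte 3: read out[2]='V', append. Buffer now: "VMVMV"
  byte 4: read out[3]='M', append. Buffer now: "VMVMVM"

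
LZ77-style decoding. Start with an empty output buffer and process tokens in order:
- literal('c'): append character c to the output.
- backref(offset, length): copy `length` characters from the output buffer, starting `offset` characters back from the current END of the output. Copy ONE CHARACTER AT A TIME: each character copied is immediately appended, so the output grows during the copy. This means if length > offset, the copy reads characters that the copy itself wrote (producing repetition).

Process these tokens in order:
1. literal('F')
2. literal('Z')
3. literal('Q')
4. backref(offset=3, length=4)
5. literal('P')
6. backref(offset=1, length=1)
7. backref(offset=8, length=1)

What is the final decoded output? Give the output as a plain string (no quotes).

Token 1: literal('F'). Output: "F"
Token 2: literal('Z'). Output: "FZ"
Token 3: literal('Q'). Output: "FZQ"
Token 4: backref(off=3, len=4) (overlapping!). Copied 'FZQF' from pos 0. Output: "FZQFZQF"
Token 5: literal('P'). Output: "FZQFZQFP"
Token 6: backref(off=1, len=1). Copied 'P' from pos 7. Output: "FZQFZQFPP"
Token 7: backref(off=8, len=1). Copied 'Z' from pos 1. Output: "FZQFZQFPPZ"

Answer: FZQFZQFPPZ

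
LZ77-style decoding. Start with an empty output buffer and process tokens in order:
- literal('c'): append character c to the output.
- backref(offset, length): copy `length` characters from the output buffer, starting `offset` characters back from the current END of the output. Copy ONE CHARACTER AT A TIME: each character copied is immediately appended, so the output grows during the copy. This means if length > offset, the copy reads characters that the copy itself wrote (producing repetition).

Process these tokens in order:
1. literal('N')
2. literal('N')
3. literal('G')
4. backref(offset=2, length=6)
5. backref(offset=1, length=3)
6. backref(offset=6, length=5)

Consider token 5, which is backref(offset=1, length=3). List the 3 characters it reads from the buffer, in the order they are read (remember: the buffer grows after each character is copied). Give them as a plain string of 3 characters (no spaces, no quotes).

Token 1: literal('N'). Output: "N"
Token 2: literal('N'). Output: "NN"
Token 3: literal('G'). Output: "NNG"
Token 4: backref(off=2, len=6) (overlapping!). Copied 'NGNGNG' from pos 1. Output: "NNGNGNGNG"
Token 5: backref(off=1, len=3). Buffer before: "NNGNGNGNG" (len 9)
  byte 1: read out[8]='G', append. Buffer now: "NNGNGNGNGG"
  byte 2: read out[9]='G', append. Buffer now: "NNGNGNGNGGG"
  byte 3: read out[10]='G', append. Buffer now: "NNGNGNGNGGGG"

Answer: GGG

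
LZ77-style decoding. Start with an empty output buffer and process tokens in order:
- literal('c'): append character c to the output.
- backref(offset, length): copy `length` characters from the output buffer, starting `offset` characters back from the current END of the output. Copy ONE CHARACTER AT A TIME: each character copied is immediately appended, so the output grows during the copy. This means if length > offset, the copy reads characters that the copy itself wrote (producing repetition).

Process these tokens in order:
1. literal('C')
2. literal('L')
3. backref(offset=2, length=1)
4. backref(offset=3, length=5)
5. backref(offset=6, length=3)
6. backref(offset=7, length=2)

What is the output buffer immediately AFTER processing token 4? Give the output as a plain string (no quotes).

Token 1: literal('C'). Output: "C"
Token 2: literal('L'). Output: "CL"
Token 3: backref(off=2, len=1). Copied 'C' from pos 0. Output: "CLC"
Token 4: backref(off=3, len=5) (overlapping!). Copied 'CLCCL' from pos 0. Output: "CLCCLCCL"

Answer: CLCCLCCL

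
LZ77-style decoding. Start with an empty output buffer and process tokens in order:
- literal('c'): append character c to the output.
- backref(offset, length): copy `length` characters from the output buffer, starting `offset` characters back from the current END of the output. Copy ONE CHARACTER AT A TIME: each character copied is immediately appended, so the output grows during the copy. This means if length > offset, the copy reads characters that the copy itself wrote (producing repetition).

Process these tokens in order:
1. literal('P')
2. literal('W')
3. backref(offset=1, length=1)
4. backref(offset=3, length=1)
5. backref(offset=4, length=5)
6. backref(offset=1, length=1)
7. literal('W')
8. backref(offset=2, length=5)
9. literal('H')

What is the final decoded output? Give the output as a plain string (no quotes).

Answer: PWWPPWWPPPWPWPWPH

Derivation:
Token 1: literal('P'). Output: "P"
Token 2: literal('W'). Output: "PW"
Token 3: backref(off=1, len=1). Copied 'W' from pos 1. Output: "PWW"
Token 4: backref(off=3, len=1). Copied 'P' from pos 0. Output: "PWWP"
Token 5: backref(off=4, len=5) (overlapping!). Copied 'PWWPP' from pos 0. Output: "PWWPPWWPP"
Token 6: backref(off=1, len=1). Copied 'P' from pos 8. Output: "PWWPPWWPPP"
Token 7: literal('W'). Output: "PWWPPWWPPPW"
Token 8: backref(off=2, len=5) (overlapping!). Copied 'PWPWP' from pos 9. Output: "PWWPPWWPPPWPWPWP"
Token 9: literal('H'). Output: "PWWPPWWPPPWPWPWPH"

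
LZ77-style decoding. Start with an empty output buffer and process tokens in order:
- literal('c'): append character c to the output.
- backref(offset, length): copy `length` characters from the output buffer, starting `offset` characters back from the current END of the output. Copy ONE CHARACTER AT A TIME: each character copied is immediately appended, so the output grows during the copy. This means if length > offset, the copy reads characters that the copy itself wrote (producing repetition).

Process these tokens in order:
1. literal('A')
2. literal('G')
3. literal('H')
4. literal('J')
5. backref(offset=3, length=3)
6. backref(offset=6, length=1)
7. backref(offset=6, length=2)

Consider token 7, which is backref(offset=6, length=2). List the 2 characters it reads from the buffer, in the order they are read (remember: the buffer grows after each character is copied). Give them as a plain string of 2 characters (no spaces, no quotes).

Token 1: literal('A'). Output: "A"
Token 2: literal('G'). Output: "AG"
Token 3: literal('H'). Output: "AGH"
Token 4: literal('J'). Output: "AGHJ"
Token 5: backref(off=3, len=3). Copied 'GHJ' from pos 1. Output: "AGHJGHJ"
Token 6: backref(off=6, len=1). Copied 'G' from pos 1. Output: "AGHJGHJG"
Token 7: backref(off=6, len=2). Buffer before: "AGHJGHJG" (len 8)
  byte 1: read out[2]='H', append. Buffer now: "AGHJGHJGH"
  byte 2: read out[3]='J', append. Buffer now: "AGHJGHJGHJ"

Answer: HJ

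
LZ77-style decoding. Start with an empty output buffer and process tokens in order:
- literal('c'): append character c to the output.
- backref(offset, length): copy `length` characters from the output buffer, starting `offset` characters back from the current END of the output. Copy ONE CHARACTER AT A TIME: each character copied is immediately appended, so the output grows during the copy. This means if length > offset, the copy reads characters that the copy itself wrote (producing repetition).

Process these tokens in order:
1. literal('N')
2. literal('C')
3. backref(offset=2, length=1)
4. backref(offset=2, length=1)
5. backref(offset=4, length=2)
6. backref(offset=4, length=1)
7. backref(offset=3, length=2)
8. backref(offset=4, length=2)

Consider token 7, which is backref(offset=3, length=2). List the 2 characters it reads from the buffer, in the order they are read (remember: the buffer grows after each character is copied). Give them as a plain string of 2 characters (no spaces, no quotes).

Answer: NC

Derivation:
Token 1: literal('N'). Output: "N"
Token 2: literal('C'). Output: "NC"
Token 3: backref(off=2, len=1). Copied 'N' from pos 0. Output: "NCN"
Token 4: backref(off=2, len=1). Copied 'C' from pos 1. Output: "NCNC"
Token 5: backref(off=4, len=2). Copied 'NC' from pos 0. Output: "NCNCNC"
Token 6: backref(off=4, len=1). Copied 'N' from pos 2. Output: "NCNCNCN"
Token 7: backref(off=3, len=2). Buffer before: "NCNCNCN" (len 7)
  byte 1: read out[4]='N', append. Buffer now: "NCNCNCNN"
  byte 2: read out[5]='C', append. Buffer now: "NCNCNCNNC"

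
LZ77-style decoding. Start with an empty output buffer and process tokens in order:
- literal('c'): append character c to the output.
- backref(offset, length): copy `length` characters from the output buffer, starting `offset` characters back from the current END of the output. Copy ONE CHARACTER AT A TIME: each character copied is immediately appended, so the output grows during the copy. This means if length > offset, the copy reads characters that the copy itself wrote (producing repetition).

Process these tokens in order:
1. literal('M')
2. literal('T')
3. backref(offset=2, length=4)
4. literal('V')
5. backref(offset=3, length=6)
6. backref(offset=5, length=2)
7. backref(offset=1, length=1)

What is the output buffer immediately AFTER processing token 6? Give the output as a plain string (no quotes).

Answer: MTMTMTVMTVMTVTV

Derivation:
Token 1: literal('M'). Output: "M"
Token 2: literal('T'). Output: "MT"
Token 3: backref(off=2, len=4) (overlapping!). Copied 'MTMT' from pos 0. Output: "MTMTMT"
Token 4: literal('V'). Output: "MTMTMTV"
Token 5: backref(off=3, len=6) (overlapping!). Copied 'MTVMTV' from pos 4. Output: "MTMTMTVMTVMTV"
Token 6: backref(off=5, len=2). Copied 'TV' from pos 8. Output: "MTMTMTVMTVMTVTV"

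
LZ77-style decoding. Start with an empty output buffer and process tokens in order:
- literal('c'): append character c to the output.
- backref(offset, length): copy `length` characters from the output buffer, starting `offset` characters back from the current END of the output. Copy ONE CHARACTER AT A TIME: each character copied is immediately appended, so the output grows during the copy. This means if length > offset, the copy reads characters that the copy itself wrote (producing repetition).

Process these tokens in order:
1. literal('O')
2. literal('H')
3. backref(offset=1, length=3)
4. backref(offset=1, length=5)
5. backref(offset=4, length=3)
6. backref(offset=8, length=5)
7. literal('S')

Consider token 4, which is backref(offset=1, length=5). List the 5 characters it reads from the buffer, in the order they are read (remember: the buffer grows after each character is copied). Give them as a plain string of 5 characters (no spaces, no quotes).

Answer: HHHHH

Derivation:
Token 1: literal('O'). Output: "O"
Token 2: literal('H'). Output: "OH"
Token 3: backref(off=1, len=3) (overlapping!). Copied 'HHH' from pos 1. Output: "OHHHH"
Token 4: backref(off=1, len=5). Buffer before: "OHHHH" (len 5)
  byte 1: read out[4]='H', append. Buffer now: "OHHHHH"
  byte 2: read out[5]='H', append. Buffer now: "OHHHHHH"
  byte 3: read out[6]='H', append. Buffer now: "OHHHHHHH"
  byte 4: read out[7]='H', append. Buffer now: "OHHHHHHHH"
  byte 5: read out[8]='H', append. Buffer now: "OHHHHHHHHH"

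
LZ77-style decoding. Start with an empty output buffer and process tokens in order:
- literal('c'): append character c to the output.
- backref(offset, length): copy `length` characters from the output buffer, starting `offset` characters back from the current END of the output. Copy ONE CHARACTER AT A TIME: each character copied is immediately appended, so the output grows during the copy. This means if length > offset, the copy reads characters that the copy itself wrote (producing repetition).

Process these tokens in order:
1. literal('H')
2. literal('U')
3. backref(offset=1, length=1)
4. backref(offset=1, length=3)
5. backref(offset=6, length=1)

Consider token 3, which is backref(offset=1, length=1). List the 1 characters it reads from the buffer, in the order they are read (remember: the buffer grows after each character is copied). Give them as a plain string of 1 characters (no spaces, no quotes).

Answer: U

Derivation:
Token 1: literal('H'). Output: "H"
Token 2: literal('U'). Output: "HU"
Token 3: backref(off=1, len=1). Buffer before: "HU" (len 2)
  byte 1: read out[1]='U', append. Buffer now: "HUU"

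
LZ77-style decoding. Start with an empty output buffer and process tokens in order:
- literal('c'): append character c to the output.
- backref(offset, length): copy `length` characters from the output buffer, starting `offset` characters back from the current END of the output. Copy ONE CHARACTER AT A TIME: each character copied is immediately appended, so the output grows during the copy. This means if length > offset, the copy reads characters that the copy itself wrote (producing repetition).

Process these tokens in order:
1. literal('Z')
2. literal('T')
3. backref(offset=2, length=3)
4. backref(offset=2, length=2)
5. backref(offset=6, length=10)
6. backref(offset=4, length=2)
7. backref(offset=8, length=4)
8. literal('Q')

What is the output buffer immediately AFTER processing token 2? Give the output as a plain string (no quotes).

Token 1: literal('Z'). Output: "Z"
Token 2: literal('T'). Output: "ZT"

Answer: ZT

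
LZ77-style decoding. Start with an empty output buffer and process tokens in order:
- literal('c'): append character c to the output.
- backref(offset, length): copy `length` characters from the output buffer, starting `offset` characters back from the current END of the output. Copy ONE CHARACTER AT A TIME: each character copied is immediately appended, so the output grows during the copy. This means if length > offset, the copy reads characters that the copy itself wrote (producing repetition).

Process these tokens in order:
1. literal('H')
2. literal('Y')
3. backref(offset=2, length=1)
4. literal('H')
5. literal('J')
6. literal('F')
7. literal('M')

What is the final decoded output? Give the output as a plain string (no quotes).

Token 1: literal('H'). Output: "H"
Token 2: literal('Y'). Output: "HY"
Token 3: backref(off=2, len=1). Copied 'H' from pos 0. Output: "HYH"
Token 4: literal('H'). Output: "HYHH"
Token 5: literal('J'). Output: "HYHHJ"
Token 6: literal('F'). Output: "HYHHJF"
Token 7: literal('M'). Output: "HYHHJFM"

Answer: HYHHJFM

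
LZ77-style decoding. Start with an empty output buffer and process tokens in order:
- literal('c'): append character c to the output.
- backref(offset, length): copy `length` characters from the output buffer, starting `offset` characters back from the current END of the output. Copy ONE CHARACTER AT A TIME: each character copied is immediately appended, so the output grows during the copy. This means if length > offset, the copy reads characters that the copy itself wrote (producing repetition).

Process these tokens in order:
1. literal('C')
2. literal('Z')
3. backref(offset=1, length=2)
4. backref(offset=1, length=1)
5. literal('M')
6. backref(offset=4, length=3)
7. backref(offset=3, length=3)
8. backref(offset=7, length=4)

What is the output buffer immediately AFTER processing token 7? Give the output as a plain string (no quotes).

Token 1: literal('C'). Output: "C"
Token 2: literal('Z'). Output: "CZ"
Token 3: backref(off=1, len=2) (overlapping!). Copied 'ZZ' from pos 1. Output: "CZZZ"
Token 4: backref(off=1, len=1). Copied 'Z' from pos 3. Output: "CZZZZ"
Token 5: literal('M'). Output: "CZZZZM"
Token 6: backref(off=4, len=3). Copied 'ZZZ' from pos 2. Output: "CZZZZMZZZ"
Token 7: backref(off=3, len=3). Copied 'ZZZ' from pos 6. Output: "CZZZZMZZZZZZ"

Answer: CZZZZMZZZZZZ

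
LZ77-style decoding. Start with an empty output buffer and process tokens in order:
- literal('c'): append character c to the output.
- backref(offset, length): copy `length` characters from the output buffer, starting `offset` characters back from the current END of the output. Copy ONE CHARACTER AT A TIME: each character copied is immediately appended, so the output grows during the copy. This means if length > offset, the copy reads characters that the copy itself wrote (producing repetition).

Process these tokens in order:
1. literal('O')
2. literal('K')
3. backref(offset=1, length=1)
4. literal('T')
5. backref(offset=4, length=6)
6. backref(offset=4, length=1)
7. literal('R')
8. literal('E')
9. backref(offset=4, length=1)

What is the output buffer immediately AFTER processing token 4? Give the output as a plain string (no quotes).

Answer: OKKT

Derivation:
Token 1: literal('O'). Output: "O"
Token 2: literal('K'). Output: "OK"
Token 3: backref(off=1, len=1). Copied 'K' from pos 1. Output: "OKK"
Token 4: literal('T'). Output: "OKKT"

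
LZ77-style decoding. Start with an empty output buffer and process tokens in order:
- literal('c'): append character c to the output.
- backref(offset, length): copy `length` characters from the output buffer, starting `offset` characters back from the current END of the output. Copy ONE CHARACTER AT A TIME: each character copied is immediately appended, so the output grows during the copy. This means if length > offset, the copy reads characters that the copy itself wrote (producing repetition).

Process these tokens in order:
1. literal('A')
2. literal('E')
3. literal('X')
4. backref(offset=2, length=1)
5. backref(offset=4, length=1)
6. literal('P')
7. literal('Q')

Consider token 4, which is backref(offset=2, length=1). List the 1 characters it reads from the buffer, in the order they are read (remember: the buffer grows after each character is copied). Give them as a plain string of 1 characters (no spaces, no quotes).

Token 1: literal('A'). Output: "A"
Token 2: literal('E'). Output: "AE"
Token 3: literal('X'). Output: "AEX"
Token 4: backref(off=2, len=1). Buffer before: "AEX" (len 3)
  byte 1: read out[1]='E', append. Buffer now: "AEXE"

Answer: E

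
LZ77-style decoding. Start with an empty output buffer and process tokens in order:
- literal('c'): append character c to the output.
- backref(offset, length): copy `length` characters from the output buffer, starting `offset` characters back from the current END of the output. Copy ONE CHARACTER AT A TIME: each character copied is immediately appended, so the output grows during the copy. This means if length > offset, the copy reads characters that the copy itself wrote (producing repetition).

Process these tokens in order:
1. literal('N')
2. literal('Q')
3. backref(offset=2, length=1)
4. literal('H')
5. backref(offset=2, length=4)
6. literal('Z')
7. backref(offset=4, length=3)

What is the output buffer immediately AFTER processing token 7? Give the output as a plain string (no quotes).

Token 1: literal('N'). Output: "N"
Token 2: literal('Q'). Output: "NQ"
Token 3: backref(off=2, len=1). Copied 'N' from pos 0. Output: "NQN"
Token 4: literal('H'). Output: "NQNH"
Token 5: backref(off=2, len=4) (overlapping!). Copied 'NHNH' from pos 2. Output: "NQNHNHNH"
Token 6: literal('Z'). Output: "NQNHNHNHZ"
Token 7: backref(off=4, len=3). Copied 'HNH' from pos 5. Output: "NQNHNHNHZHNH"

Answer: NQNHNHNHZHNH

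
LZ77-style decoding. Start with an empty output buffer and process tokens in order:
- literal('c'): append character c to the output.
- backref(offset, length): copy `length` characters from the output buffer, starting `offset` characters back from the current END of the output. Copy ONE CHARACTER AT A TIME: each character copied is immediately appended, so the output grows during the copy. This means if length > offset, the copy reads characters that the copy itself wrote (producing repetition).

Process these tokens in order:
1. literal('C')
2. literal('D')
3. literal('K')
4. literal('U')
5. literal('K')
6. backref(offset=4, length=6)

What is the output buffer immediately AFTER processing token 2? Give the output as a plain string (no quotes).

Answer: CD

Derivation:
Token 1: literal('C'). Output: "C"
Token 2: literal('D'). Output: "CD"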